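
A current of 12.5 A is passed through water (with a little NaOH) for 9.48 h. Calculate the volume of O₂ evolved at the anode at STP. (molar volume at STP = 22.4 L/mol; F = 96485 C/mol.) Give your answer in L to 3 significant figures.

24.8 L

Q = 12.5 A × 34128 s = 4.266×10^5 C
n(e⁻) = Q/F = 4.266×10^5/96485 = 4.421 mol
2H₂O → O₂ + 4H⁺ + 4e⁻, so n(O₂) = 4.421 / 4 = 1.105 mol
V = 1.105 × 22.4 = 24.75 L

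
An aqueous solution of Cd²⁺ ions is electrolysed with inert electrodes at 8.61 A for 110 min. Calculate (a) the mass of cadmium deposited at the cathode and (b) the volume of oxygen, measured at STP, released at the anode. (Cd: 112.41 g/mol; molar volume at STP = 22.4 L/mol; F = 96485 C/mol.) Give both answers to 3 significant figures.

33.1 g Cd; 3.30 L O₂

Q = 8.61 × 6600 = 56830 C; n(e⁻) = 56830 / 96485 = 0.5890 mol
Cathode: Cd²⁺ + 2e⁻ → Cd → n(Cd) = 0.5890/2 = 0.2945 mol → 33.1 g
Anode: 2H₂O → O₂ + 4H⁺ + 4e⁻ → n(O₂) = 0.5890/4 = 0.1473 mol → 3.30 L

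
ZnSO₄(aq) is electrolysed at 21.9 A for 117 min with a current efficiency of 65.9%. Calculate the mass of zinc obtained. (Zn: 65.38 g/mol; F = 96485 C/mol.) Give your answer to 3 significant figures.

34.3 g

Q = 21.9 × 7020 = 1.537×10^5 C
n(e⁻) = 1.537×10^5 / 96485 = 1.593 mol
Zn²⁺ + 2e⁻ → Zn, so theoretical m(Zn) = 0.7965 × 65.38 = 52.08 g
Actual mass = 65.9% × 52.08 = 34.3 g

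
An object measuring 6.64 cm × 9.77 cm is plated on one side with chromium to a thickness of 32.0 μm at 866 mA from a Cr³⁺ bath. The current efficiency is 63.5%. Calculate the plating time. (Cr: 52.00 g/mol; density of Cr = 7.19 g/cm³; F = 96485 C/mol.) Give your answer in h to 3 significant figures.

4.20 h

Plated area = 6.64 × 9.77 = 64.87 cm²
Volume = 64.87 × 32.0×10⁻⁴ cm = 0.2076 cm³
m(Cr) = 0.2076 × 7.19 = 1.493 g
n(Cr) = 1.493 / 52.00 = 0.02871 mol; n(e⁻) = 3 × 0.02871 = 0.08613 mol
Q = 0.08613 × 96485 / 0.635 = 13090 C
t = 13090 / 0.866 = 15120 s = 4.20 h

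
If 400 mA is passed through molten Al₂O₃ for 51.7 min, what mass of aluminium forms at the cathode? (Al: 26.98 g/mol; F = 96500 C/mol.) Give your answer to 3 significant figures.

Q = 0.400 A × 3102 s = 1241 C
n(e⁻) = 1241 / 96500 = 0.01286 mol
Al³⁺ + 3e⁻ → Al, so n(Al) = 0.01286 / 3 = 0.004287 mol
m = 0.004287 × 26.98 = 0.116 g

0.116 g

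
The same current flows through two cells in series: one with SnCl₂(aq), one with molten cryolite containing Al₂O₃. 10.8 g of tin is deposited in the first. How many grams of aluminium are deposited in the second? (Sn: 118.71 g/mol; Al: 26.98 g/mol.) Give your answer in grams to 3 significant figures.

1.64 g

n(Sn) = 10.8 / 118.71 = 0.09098 mol
Sn²⁺ + 2e⁻ → Sn, so n(e⁻) = 2 × 0.09098 = 0.1820 mol
Since the cells are in series, n(e⁻) in the Al cell is also 0.1820 mol.
Al³⁺ + 3e⁻ → Al, so n(Al) = 0.1820 / 3 = 0.06067 mol
m(Al) = 0.06067 × 26.98 = 1.64 g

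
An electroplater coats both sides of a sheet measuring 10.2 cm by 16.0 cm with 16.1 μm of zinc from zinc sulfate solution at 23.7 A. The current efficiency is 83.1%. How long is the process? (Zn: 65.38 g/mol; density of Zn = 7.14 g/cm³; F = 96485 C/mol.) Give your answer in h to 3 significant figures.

Plated area = 2 × 10.2 × 16.0 = 326.4 cm²
Volume = 326.4 × 16.1×10⁻⁴ cm = 0.5255 cm³
m(Zn) = 0.5255 × 7.14 = 3.752 g
n(Zn) = 3.752 / 65.38 = 0.05739 mol; n(e⁻) = 2 × 0.05739 = 0.1148 mol
Q = 0.1148 × 96485 / 0.831 = 13330 C
t = 13330 / 23.7 = 562.4 s = 0.156 h

0.156 h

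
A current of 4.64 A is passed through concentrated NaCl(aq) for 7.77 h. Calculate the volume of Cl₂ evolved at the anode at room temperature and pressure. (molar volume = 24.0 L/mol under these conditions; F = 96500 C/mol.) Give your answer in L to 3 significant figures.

16.1 L

Charge passed = 4.64 × 27972 = 1.298×10^5 C
n(e⁻) = Q/F = 1.298×10^5/96500 = 1.345 mol
2Cl⁻ → Cl₂ + 2e⁻, so n(Cl₂) = 1.345 / 2 = 0.6725 mol
V = 0.6725 × 24.0 = 16.14 L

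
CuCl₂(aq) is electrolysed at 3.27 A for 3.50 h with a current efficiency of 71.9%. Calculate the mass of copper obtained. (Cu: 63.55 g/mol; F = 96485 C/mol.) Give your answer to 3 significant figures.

Q = 3.27 × 12600 = 41200 C
n(e⁻) = 41200 / 96485 = 0.4270 mol
Cu²⁺ + 2e⁻ → Cu, so theoretical m(Cu) = 0.2135 × 63.55 = 13.57 g
Actual mass = 71.9% × 13.57 = 9.76 g

9.76 g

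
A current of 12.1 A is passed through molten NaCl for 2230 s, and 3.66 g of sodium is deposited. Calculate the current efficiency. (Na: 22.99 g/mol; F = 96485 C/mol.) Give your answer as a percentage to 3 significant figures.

56.9%

Q = 12.1 × 2230 = 26980 C
n(e⁻) = 26980 / 96485 = 0.2796 mol
Na⁺ + e⁻ → Na, so theoretical n(Na) = 0.2796 mol → 6.428 g
Efficiency = 3.66 / 6.428 = 0.5694 = 56.9%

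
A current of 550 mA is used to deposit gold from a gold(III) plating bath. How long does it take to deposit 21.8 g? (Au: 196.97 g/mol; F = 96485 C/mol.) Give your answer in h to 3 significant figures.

16.2 h

n(Au) = 21.8 / 196.97 = 0.1107 mol
Au³⁺ + 3e⁻ → Au, so n(e⁻) = 3 × 0.1107 = 0.3321 mol
Q = 0.3321 × 96485 = 32040 C
t = Q / I = 32040 / 0.550 = 58250 s = 16.2 h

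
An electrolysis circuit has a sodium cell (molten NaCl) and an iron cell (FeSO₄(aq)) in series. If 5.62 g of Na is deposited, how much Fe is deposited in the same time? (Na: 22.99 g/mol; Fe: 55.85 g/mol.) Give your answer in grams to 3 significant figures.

n(Na) = 5.62 / 22.99 = 0.2445 mol
Na⁺ + e⁻ → Na, so n(e⁻) = 0.2445 mol
Same current for the same time ⇒ same n(e⁻) = 0.2445 mol in both cells.
Fe²⁺ + 2e⁻ → Fe, so n(Fe) = 0.2445 / 2 = 0.1223 mol
m(Fe) = 0.1223 × 55.85 = 6.83 g

6.83 g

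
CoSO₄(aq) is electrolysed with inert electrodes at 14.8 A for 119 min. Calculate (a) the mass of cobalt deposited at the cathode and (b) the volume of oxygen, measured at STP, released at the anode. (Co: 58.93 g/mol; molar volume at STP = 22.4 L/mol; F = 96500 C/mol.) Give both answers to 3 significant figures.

32.3 g Co; 6.13 L O₂

Q = 14.8 × 7140 = 1.057×10^5 C; n(e⁻) = 1.057×10^5 / 96500 = 1.095 mol
Cathode: Co²⁺ + 2e⁻ → Co → n(Co) = 1.095/2 = 0.5475 mol → 32.3 g
Anode: 2H₂O → O₂ + 4H⁺ + 4e⁻ → n(O₂) = 1.095/4 = 0.2738 mol → 6.13 L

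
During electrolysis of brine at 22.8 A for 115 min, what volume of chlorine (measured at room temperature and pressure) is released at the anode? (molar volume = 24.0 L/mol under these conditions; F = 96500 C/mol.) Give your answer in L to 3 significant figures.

Charge passed = 22.8 × 6900 = 1.573×10^5 C
Moles of electrons = 1.573×10^5 / 96500 = 1.630 mol
2Cl⁻ → Cl₂ + 2e⁻, so n(Cl₂) = 1.630 / 2 = 0.8150 mol
V = 0.8150 × 24.0 = 19.56 L

19.6 L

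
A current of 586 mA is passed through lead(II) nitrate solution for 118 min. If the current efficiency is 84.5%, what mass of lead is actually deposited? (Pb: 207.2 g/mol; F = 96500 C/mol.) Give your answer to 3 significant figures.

3.76 g

Q = 0.586 × 7080 = 4149 C
n(e⁻) = 4149 / 96500 = 0.04299 mol
Pb²⁺ + 2e⁻ → Pb, so theoretical m(Pb) = 0.02150 × 207.2 = 4.455 g
Actual mass = 84.5% × 4.455 = 3.76 g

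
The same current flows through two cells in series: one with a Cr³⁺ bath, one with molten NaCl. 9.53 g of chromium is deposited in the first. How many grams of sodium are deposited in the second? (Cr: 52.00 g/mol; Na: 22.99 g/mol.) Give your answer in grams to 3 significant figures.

12.6 g

n(Cr) = 9.53 / 52.00 = 0.1833 mol
Cr³⁺ + 3e⁻ → Cr, so n(e⁻) = 3 × 0.1833 = 0.5499 mol
Same current for the same time ⇒ same n(e⁻) = 0.5499 mol in both cells.
Na⁺ + e⁻ → Na, so n(Na) = 0.5499 mol
m(Na) = 0.5499 × 22.99 = 12.6 g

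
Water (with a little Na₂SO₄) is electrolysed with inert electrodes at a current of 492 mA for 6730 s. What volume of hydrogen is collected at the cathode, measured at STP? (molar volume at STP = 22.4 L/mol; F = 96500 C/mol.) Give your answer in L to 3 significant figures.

0.384 L

Charge passed = 0.492 × 6730 = 3311 C
n(e⁻) = 3311 / 96500 = 0.03431 mol
2H⁺ + 2e⁻ → H₂, so n(H₂) = 0.03431 / 2 = 0.01716 mol
V = 0.01716 × 22.4 = 0.3844 L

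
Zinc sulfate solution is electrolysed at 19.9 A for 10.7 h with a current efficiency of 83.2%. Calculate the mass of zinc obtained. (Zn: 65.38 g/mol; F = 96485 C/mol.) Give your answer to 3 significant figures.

216 g

Q = 19.9 × 38520 = 7.665×10^5 C
n(e⁻) = 7.665×10^5 / 96485 = 7.944 mol
Zn²⁺ + 2e⁻ → Zn, so theoretical m(Zn) = 3.972 × 65.38 = 259.7 g
Actual mass = 83.2% × 259.7 = 216 g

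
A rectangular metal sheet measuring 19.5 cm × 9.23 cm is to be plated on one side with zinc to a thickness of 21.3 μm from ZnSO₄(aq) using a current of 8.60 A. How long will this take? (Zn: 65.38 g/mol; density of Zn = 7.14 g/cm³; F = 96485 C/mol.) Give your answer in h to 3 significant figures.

Plated area = 19.5 × 9.23 = 180.0 cm²
Volume = 180.0 × 21.3×10⁻⁴ cm = 0.3834 cm³
m(Zn) = 0.3834 × 7.14 = 2.737 g
n(Zn) = 2.737 / 65.38 = 0.04186 mol; n(e⁻) = 2 × 0.04186 = 0.08372 mol
Q = 0.08372 × 96485 = 8078 C
t = 8078 / 8.60 = 939.3 s = 0.261 h

0.261 h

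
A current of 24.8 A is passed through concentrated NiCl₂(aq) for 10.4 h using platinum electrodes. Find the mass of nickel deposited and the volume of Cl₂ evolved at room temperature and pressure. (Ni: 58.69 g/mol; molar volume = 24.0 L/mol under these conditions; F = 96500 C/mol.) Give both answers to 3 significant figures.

Q = 24.8 × 37440 = 9.285×10^5 C; n(e⁻) = 9.285×10^5 / 96500 = 9.622 mol
Cathode: Ni²⁺ + 2e⁻ → Ni → n(Ni) = 9.622/2 = 4.811 mol → 282 g
Anode: 2Cl⁻ → Cl₂ + 2e⁻ → n(Cl₂) = 9.622/2 = 4.811 mol → 115 L

282 g Ni; 115 L Cl₂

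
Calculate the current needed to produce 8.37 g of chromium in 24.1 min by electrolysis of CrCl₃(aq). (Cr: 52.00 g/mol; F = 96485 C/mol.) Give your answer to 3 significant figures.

n(Cr) = 8.37 / 52.00 = 0.1610 mol
Cr³⁺ + 3e⁻ → Cr, so n(e⁻) = 3 × 0.1610 = 0.4830 mol
Q = 0.4830 × 96485 = 46600 C
I = Q / t = 46600 / 1446 s = 32.2 A

32.2 A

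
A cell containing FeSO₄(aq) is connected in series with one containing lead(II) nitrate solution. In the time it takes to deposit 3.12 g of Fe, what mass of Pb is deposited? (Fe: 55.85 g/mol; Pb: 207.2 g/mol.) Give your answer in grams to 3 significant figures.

11.6 g

n(Fe) = 3.12 / 55.85 = 0.05586 mol
Fe²⁺ + 2e⁻ → Fe, so n(e⁻) = 2 × 0.05586 = 0.1117 mol
In series, the same 0.1117 mol of electrons flows through the second cell.
Pb²⁺ + 2e⁻ → Pb, so n(Pb) = 0.1117 / 2 = 0.05585 mol
m(Pb) = 0.05585 × 207.2 = 11.6 g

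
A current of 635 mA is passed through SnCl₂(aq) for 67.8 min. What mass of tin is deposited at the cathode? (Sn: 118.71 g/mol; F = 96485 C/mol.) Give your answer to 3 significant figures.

1.59 g

Charge passed = 0.635 × 4068 = 2583 C
n(e⁻) = 2583 / 96485 = 0.02677 mol
Sn²⁺ + 2e⁻ → Sn, so n(Sn) = 0.02677 / 2 = 0.01339 mol
m = 0.01339 × 118.71 = 1.59 g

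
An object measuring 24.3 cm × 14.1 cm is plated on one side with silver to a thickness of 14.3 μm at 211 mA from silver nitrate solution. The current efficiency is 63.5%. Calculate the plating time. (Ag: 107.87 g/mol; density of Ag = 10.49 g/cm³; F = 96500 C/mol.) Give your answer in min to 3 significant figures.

Plated area = 24.3 × 14.1 = 342.6 cm²
Volume = 342.6 × 14.3×10⁻⁴ cm = 0.4899 cm³
m(Ag) = 0.4899 × 10.49 = 5.139 g
n(Ag) = 5.139 / 107.87 = 0.04764 mol; n(e⁻) = 0.04764 mol
Q = 0.04764 × 96500 / 0.635 = 7240 C
t = 7240 / 0.211 = 34310 s = 572 min

572 min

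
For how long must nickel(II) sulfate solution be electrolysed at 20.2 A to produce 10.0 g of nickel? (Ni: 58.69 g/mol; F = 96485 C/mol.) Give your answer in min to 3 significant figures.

27.1 min

n(Ni) = 10.0 / 58.69 = 0.1704 mol
Ni²⁺ + 2e⁻ → Ni, so n(e⁻) = 2 × 0.1704 = 0.3408 mol
Q = 0.3408 × 96485 = 32880 C
t = Q / I = 32880 / 20.2 = 1628 s = 27.1 min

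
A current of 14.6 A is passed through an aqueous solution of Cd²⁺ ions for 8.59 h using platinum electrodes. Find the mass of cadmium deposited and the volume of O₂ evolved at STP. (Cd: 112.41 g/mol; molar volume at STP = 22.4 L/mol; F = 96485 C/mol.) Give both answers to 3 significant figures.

Q = 14.6 × 30924 = 4.515×10^5 C; n(e⁻) = 4.515×10^5 / 96485 = 4.679 mol
Cathode: Cd²⁺ + 2e⁻ → Cd → n(Cd) = 4.679/2 = 2.340 mol → 263 g
Anode: 2H₂O → O₂ + 4H⁺ + 4e⁻ → n(O₂) = 4.679/4 = 1.170 mol → 26.2 L

263 g Cd; 26.2 L O₂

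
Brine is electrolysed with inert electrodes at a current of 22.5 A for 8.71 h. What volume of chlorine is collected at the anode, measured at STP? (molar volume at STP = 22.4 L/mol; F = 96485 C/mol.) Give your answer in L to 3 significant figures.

Q = It = 22.5 × 31356 = 7.055×10^5 C
n(e⁻) = Q/F = 7.055×10^5/96485 = 7.312 mol
2Cl⁻ → Cl₂ + 2e⁻, so n(Cl₂) = 7.312 / 2 = 3.656 mol
V = 3.656 × 22.4 = 81.89 L

81.9 L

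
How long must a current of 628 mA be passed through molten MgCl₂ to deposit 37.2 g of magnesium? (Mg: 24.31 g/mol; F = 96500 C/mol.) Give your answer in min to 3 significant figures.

7840 min

n(Mg) = 37.2 / 24.31 = 1.530 mol
Mg²⁺ + 2e⁻ → Mg, so n(e⁻) = 2 × 1.530 = 3.060 mol
Q = 3.060 × 96500 = 2.953×10^5 C
t = Q / I = 2.953×10^5 / 0.628 = 4.702×10^5 s = 7840 min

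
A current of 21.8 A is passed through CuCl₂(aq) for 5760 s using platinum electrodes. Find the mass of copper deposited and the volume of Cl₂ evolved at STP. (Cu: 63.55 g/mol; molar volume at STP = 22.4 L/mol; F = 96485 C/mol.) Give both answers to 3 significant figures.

Q = 21.8 × 5760 = 1.256×10^5 C; n(e⁻) = 1.256×10^5 / 96485 = 1.302 mol
Cathode: Cu²⁺ + 2e⁻ → Cu → n(Cu) = 1.302/2 = 0.6510 mol → 41.4 g
Anode: 2Cl⁻ → Cl₂ + 2e⁻ → n(Cl₂) = 1.302/2 = 0.6510 mol → 14.6 L

41.4 g Cu; 14.6 L Cl₂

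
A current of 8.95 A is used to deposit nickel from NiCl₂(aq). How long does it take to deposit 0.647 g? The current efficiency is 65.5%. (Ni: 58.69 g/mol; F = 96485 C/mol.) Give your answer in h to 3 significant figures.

n(Ni) = 0.647 / 58.69 = 0.01102 mol
Ni²⁺ + 2e⁻ → Ni, so n(e⁻) = 2 × 0.01102 = 0.02204 mol
Q = 0.02204 × 96485 / 0.655 = 3247 C
t = Q / I = 3247 / 8.95 = 362.8 s = 0.101 h

0.101 h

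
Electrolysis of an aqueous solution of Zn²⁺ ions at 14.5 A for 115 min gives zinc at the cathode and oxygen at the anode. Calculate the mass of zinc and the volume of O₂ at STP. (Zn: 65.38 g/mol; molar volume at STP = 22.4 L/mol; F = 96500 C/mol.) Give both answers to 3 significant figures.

Q = 14.5 × 6900 = 1.001×10^5 C; n(e⁻) = 1.001×10^5 / 96500 = 1.037 mol
Cathode: Zn²⁺ + 2e⁻ → Zn → n(Zn) = 1.037/2 = 0.5185 mol → 33.9 g
Anode: 2H₂O → O₂ + 4H⁺ + 4e⁻ → n(O₂) = 1.037/4 = 0.2593 mol → 5.81 L

33.9 g Zn; 5.81 L O₂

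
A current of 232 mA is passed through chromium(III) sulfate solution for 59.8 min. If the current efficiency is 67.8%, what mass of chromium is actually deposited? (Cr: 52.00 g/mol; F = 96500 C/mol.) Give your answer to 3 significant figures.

Q = 0.232 × 3588 = 832.4 C
n(e⁻) = 832.4 / 96500 = 0.008626 mol
Cr³⁺ + 3e⁻ → Cr, so theoretical m(Cr) = 0.002875 × 52.00 = 0.1495 g
Actual mass = 67.8% × 0.1495 = 0.101 g

0.101 g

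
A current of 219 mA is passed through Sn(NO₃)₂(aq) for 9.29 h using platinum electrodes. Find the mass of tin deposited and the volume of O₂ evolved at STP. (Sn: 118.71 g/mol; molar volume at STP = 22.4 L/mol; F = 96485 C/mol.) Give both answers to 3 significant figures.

4.51 g Sn; 0.425 L O₂

Q = 0.219 × 33444 = 7324 C; n(e⁻) = 7324 / 96485 = 0.07591 mol
Cathode: Sn²⁺ + 2e⁻ → Sn → n(Sn) = 0.07591/2 = 0.03796 mol → 4.51 g
Anode: 2H₂O → O₂ + 4H⁺ + 4e⁻ → n(O₂) = 0.07591/4 = 0.01898 mol → 0.425 L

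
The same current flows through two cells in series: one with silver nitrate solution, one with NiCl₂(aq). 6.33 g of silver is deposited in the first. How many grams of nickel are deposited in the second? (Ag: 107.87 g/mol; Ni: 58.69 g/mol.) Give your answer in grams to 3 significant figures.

1.72 g

n(Ag) = 6.33 / 107.87 = 0.05868 mol
Ag⁺ + e⁻ → Ag, so n(e⁻) = 0.05868 mol
Same current for the same time ⇒ same n(e⁻) = 0.05868 mol in both cells.
Ni²⁺ + 2e⁻ → Ni, so n(Ni) = 0.05868 / 2 = 0.02934 mol
m(Ni) = 0.02934 × 58.69 = 1.72 g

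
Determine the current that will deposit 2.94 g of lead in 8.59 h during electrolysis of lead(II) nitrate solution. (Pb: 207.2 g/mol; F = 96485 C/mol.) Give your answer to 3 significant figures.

0.0885 A

n(Pb) = 2.94 / 207.2 = 0.01419 mol
Pb²⁺ + 2e⁻ → Pb, so n(e⁻) = 2 × 0.01419 = 0.02838 mol
Q = 0.02838 × 96485 = 2738 C
I = Q / t = 2738 / 30924 s = 0.0885 A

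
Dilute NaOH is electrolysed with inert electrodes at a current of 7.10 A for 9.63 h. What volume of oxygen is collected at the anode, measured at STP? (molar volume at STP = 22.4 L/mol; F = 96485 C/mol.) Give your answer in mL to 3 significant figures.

14300 mL

Q = 7.10 A × 34668 s = 2.461×10^5 C
Moles of electrons = 2.461×10^5 / 96485 = 2.551 mol
2H₂O → O₂ + 4H⁺ + 4e⁻, so n(O₂) = 2.551 / 4 = 0.6378 mol
V = 0.6378 × 22.4 = 14.29 L
= 14300 mL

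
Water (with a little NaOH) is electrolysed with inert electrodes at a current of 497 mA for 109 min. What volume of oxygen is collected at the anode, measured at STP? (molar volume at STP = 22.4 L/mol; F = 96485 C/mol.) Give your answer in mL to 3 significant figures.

Charge passed = 0.497 × 6540 = 3250 C
Moles of electrons = 3250 / 96485 = 0.03368 mol
2H₂O → O₂ + 4H⁺ + 4e⁻, so n(O₂) = 0.03368 / 4 = 0.008420 mol
V = 0.008420 × 22.4 = 0.1886 L
= 189 mL

189 mL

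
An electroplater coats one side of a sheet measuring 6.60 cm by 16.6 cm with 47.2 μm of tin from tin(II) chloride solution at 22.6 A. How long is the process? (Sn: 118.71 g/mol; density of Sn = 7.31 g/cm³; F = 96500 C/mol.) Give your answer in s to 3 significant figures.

272 s

Plated area = 6.60 × 16.6 = 109.6 cm²
Volume = 109.6 × 47.2×10⁻⁴ cm = 0.5173 cm³
m(Sn) = 0.5173 × 7.31 = 3.781 g
n(Sn) = 3.781 / 118.71 = 0.03185 mol; n(e⁻) = 2 × 0.03185 = 0.06370 mol
Q = 0.06370 × 96500 = 6147 C
t = 6147 / 22.6 = 272.0 s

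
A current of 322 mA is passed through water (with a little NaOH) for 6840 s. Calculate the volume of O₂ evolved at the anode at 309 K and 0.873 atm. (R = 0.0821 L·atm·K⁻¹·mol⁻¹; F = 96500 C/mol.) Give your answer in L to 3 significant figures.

Charge passed = 0.322 × 6840 = 2202 C
n(e⁻) = Q/F = 2202/96500 = 0.02282 mol
2H₂O → O₂ + 4H⁺ + 4e⁻, so n(O₂) = 0.02282 / 4 = 0.005705 mol
V = nRT/P = 0.005705 × 0.0821 × 309 / 0.873 = 0.1658 L

0.166 L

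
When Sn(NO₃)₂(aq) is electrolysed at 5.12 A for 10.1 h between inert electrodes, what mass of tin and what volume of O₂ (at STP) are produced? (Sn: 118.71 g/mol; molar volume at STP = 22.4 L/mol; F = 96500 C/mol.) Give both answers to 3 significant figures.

Q = 5.12 × 36360 = 1.862×10^5 C; n(e⁻) = 1.862×10^5 / 96500 = 1.930 mol
Cathode: Sn²⁺ + 2e⁻ → Sn → n(Sn) = 1.930/2 = 0.9650 mol → 115 g
Anode: 2H₂O → O₂ + 4H⁺ + 4e⁻ → n(O₂) = 1.930/4 = 0.4825 mol → 10.8 L

115 g Sn; 10.8 L O₂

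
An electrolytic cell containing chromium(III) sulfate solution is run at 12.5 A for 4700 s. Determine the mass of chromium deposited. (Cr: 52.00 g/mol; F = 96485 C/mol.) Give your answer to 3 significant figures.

10.6 g

Charge passed = 12.5 × 4700 = 58750 C
Moles of electrons = 58750 / 96485 = 0.6089 mol
Cr³⁺ + 3e⁻ → Cr, so n(Cr) = 0.6089 / 3 = 0.2030 mol
m = 0.2030 × 52.00 = 10.6 g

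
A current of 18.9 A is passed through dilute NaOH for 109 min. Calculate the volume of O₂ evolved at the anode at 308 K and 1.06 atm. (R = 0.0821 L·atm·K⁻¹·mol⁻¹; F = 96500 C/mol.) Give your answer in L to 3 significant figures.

Q = It = 18.9 × 6540 = 1.236×10^5 C
n(e⁻) = Q/F = 1.236×10^5/96500 = 1.281 mol
2H₂O → O₂ + 4H⁺ + 4e⁻, so n(O₂) = 1.281 / 4 = 0.3203 mol
V = nRT/P = 0.3203 × 0.0821 × 308 / 1.06 = 7.641 L

7.64 L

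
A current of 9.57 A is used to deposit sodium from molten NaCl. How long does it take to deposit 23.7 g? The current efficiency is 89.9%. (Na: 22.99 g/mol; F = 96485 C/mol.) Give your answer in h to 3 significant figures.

n(Na) = 23.7 / 22.99 = 1.031 mol
Na⁺ + e⁻ → Na, so n(e⁻) = 1.031 mol
Q = 1.031 × 96485 / 0.899 = 1.107×10^5 C
t = Q / I = 1.107×10^5 / 9.57 = 11570 s = 3.21 h

3.21 h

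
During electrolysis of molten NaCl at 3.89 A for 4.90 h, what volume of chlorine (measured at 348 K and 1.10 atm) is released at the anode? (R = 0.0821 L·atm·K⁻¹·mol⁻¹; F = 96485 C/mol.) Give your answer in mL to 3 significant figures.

9240 mL

Q = It = 3.89 × 17640 = 68620 C
Moles of electrons = 68620 / 96485 = 0.7112 mol
2Cl⁻ → Cl₂ + 2e⁻, so n(Cl₂) = 0.7112 / 2 = 0.3556 mol
V = nRT/P = 0.3556 × 0.0821 × 348 / 1.10 = 9.236 L
= 9240 mL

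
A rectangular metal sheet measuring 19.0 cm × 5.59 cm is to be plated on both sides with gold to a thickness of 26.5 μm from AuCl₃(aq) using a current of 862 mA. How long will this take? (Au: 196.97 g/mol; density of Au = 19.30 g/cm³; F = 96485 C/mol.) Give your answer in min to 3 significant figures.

Plated area = 2 × 19.0 × 5.59 = 212.4 cm²
Volume = 212.4 × 26.5×10⁻⁴ cm = 0.5629 cm³
m(Au) = 0.5629 × 19.30 = 10.86 g
n(Au) = 10.86 / 196.97 = 0.05514 mol; n(e⁻) = 3 × 0.05514 = 0.1654 mol
Q = 0.1654 × 96485 = 15960 C
t = 15960 / 0.862 = 18520 s = 309 min

309 min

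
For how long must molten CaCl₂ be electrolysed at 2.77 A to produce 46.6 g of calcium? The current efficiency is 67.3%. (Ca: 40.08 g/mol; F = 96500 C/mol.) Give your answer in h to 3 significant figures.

n(Ca) = 46.6 / 40.08 = 1.163 mol
Ca²⁺ + 2e⁻ → Ca, so n(e⁻) = 2 × 1.163 = 2.326 mol
Q = 2.326 × 96500 / 0.673 = 3.335×10^5 C
t = Q / I = 3.335×10^5 / 2.77 = 1.204×10^5 s = 33.4 h

33.4 h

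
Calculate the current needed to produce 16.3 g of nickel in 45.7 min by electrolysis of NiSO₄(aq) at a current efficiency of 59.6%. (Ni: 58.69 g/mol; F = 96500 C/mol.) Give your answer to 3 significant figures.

n(Ni) = 16.3 / 58.69 = 0.2777 mol
Ni²⁺ + 2e⁻ → Ni, so n(e⁻) = 2 × 0.2777 = 0.5554 mol
Q = 0.5554 × 96500 / 0.596 = 89930 C
I = Q / t = 89930 / 2742 s = 32.8 A

32.8 A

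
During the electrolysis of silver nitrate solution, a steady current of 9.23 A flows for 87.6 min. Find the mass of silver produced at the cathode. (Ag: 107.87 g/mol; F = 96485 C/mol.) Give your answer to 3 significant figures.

Q = It = 9.23 × 5256 = 48510 C
Moles of electrons = 48510 / 96485 = 0.5028 mol
Ag⁺ + e⁻ → Ag, so n(Ag) = 0.5028 mol
m = 0.5028 × 107.87 = 54.2 g

54.2 g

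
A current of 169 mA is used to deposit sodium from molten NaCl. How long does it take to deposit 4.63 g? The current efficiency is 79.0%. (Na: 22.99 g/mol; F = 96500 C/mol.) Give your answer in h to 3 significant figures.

n(Na) = 4.63 / 22.99 = 0.2014 mol
Na⁺ + e⁻ → Na, so n(e⁻) = 0.2014 mol
Q = 0.2014 × 96500 / 0.790 = 24600 C
t = Q / I = 24600 / 0.169 = 1.456×10^5 s = 40.4 h

40.4 h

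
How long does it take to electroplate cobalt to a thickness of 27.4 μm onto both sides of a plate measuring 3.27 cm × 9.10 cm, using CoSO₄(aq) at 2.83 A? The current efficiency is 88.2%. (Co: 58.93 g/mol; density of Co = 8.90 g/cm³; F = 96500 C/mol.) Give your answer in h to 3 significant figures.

Plated area = 2 × 3.27 × 9.10 = 59.51 cm²
Volume = 59.51 × 27.4×10⁻⁴ cm = 0.1631 cm³
m(Co) = 0.1631 × 8.90 = 1.452 g
n(Co) = 1.452 / 58.93 = 0.02464 mol; n(e⁻) = 2 × 0.02464 = 0.04928 mol
Q = 0.04928 × 96500 / 0.882 = 5392 C
t = 5392 / 2.83 = 1905 s = 0.529 h

0.529 h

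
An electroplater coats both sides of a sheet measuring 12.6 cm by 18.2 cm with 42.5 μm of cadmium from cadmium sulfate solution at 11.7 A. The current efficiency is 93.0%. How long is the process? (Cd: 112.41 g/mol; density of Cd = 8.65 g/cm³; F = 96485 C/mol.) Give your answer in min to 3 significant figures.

44.3 min

Plated area = 2 × 12.6 × 18.2 = 458.6 cm²
Volume = 458.6 × 42.5×10⁻⁴ cm = 1.949 cm³
m(Cd) = 1.949 × 8.65 = 16.86 g
n(Cd) = 16.86 / 112.41 = 0.1500 mol; n(e⁻) = 2 × 0.1500 = 0.3000 mol
Q = 0.3000 × 96485 / 0.930 = 31120 C
t = 31120 / 11.7 = 2660 s = 44.3 min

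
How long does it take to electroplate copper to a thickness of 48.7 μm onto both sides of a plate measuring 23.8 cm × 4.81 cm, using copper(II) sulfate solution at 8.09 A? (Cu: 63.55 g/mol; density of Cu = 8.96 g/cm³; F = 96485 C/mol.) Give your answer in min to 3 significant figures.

62.5 min

Plated area = 2 × 23.8 × 4.81 = 229.0 cm²
Volume = 229.0 × 48.7×10⁻⁴ cm = 1.115 cm³
m(Cu) = 1.115 × 8.96 = 9.990 g
n(Cu) = 9.990 / 63.55 = 0.1572 mol; n(e⁻) = 2 × 0.1572 = 0.3144 mol
Q = 0.3144 × 96485 = 30330 C
t = 30330 / 8.09 = 3749 s = 62.5 min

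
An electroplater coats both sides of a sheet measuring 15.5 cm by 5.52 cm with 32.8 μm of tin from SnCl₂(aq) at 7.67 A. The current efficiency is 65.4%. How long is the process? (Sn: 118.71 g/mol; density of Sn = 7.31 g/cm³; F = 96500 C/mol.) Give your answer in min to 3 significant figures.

22.2 min

Plated area = 2 × 15.5 × 5.52 = 171.1 cm²
Volume = 171.1 × 32.8×10⁻⁴ cm = 0.5612 cm³
m(Sn) = 0.5612 × 7.31 = 4.102 g
n(Sn) = 4.102 / 118.71 = 0.03455 mol; n(e⁻) = 2 × 0.03455 = 0.06910 mol
Q = 0.06910 × 96500 / 0.654 = 10200 C
t = 10200 / 7.67 = 1330 s = 22.2 min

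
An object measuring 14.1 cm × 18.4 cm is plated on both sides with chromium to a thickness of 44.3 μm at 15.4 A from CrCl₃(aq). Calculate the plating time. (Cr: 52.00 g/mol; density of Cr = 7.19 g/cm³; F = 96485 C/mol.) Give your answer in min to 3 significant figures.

Plated area = 2 × 14.1 × 18.4 = 518.9 cm²
Volume = 518.9 × 44.3×10⁻⁴ cm = 2.299 cm³
m(Cr) = 2.299 × 7.19 = 16.53 g
n(Cr) = 16.53 / 52.00 = 0.3179 mol; n(e⁻) = 3 × 0.3179 = 0.9537 mol
Q = 0.9537 × 96485 = 92020 C
t = 92020 / 15.4 = 5975 s = 99.6 min

99.6 min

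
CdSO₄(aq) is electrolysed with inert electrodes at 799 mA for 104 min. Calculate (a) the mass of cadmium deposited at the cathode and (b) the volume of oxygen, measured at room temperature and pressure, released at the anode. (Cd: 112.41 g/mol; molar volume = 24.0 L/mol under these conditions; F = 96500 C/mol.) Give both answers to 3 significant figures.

Q = 0.799 × 6240 = 4986 C; n(e⁻) = 4986 / 96500 = 0.05167 mol
Cathode: Cd²⁺ + 2e⁻ → Cd → n(Cd) = 0.05167/2 = 0.02584 mol → 2.90 g
Anode: 2H₂O → O₂ + 4H⁺ + 4e⁻ → n(O₂) = 0.05167/4 = 0.01292 mol → 0.310 L

2.90 g Cd; 0.310 L O₂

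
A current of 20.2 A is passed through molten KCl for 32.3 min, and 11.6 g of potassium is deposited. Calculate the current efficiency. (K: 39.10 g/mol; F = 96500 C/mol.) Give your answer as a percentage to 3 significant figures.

Q = 20.2 × 1938 = 39150 C
n(e⁻) = 39150 / 96500 = 0.4057 mol
K⁺ + e⁻ → K, so theoretical n(K) = 0.4057 mol → 15.86 g
Efficiency = 11.6 / 15.86 = 0.7314 = 73.1%

73.1%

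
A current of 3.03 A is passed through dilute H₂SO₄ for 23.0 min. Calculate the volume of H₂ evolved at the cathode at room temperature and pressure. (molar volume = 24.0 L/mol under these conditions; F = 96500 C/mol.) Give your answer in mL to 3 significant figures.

Q = It = 3.03 × 1380 = 4181 C
n(e⁻) = Q/F = 4181/96500 = 0.04333 mol
2H⁺ + 2e⁻ → H₂, so n(H₂) = 0.04333 / 2 = 0.02167 mol
V = 0.02167 × 24.0 = 0.5201 L
= 520 mL

520 mL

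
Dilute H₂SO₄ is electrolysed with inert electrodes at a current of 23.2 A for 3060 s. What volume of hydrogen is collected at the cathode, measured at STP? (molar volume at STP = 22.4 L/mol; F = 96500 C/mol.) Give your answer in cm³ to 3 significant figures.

Charge passed = 23.2 × 3060 = 70990 C
n(e⁻) = Q/F = 70990/96500 = 0.7356 mol
2H⁺ + 2e⁻ → H₂, so n(H₂) = 0.7356 / 2 = 0.3678 mol
V = 0.3678 × 22.4 = 8.239 L
= 8240 cm³

8240 cm³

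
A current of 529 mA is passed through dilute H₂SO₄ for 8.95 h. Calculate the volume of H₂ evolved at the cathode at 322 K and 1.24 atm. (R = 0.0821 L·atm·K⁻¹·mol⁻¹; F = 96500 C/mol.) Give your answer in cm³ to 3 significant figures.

1880 cm³

Q = It = 0.529 × 32220 = 17040 C
n(e⁻) = Q/F = 17040/96500 = 0.1766 mol
2H⁺ + 2e⁻ → H₂, so n(H₂) = 0.1766 / 2 = 0.08830 mol
V = nRT/P = 0.08830 × 0.0821 × 322 / 1.24 = 1.883 L
= 1880 cm³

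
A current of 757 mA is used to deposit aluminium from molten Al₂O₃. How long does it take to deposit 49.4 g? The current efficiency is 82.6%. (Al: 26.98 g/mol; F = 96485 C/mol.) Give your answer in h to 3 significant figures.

235 h

n(Al) = 49.4 / 26.98 = 1.831 mol
Al³⁺ + 3e⁻ → Al, so n(e⁻) = 3 × 1.831 = 5.493 mol
Q = 5.493 × 96485 / 0.826 = 6.416×10^5 C
t = Q / I = 6.416×10^5 / 0.757 = 8.476×10^5 s = 235 h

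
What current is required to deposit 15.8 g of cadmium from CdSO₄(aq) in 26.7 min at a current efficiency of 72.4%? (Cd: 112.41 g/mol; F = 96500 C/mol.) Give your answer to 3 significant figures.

n(Cd) = 15.8 / 112.41 = 0.1406 mol
Cd²⁺ + 2e⁻ → Cd, so n(e⁻) = 2 × 0.1406 = 0.2812 mol
Q = 0.2812 × 96500 / 0.724 = 37480 C
I = Q / t = 37480 / 1602 s = 23.4 A

23.4 A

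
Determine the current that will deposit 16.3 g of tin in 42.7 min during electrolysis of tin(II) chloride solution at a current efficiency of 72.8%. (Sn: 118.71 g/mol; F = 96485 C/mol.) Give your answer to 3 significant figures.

n(Sn) = 16.3 / 118.71 = 0.1373 mol
Sn²⁺ + 2e⁻ → Sn, so n(e⁻) = 2 × 0.1373 = 0.2746 mol
Q = 0.2746 × 96485 / 0.728 = 36390 C
I = Q / t = 36390 / 2562 s = 14.2 A

14.2 A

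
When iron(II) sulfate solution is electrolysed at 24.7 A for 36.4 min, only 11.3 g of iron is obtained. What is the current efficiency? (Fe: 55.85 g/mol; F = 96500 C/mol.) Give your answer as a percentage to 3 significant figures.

72.4%

Q = 24.7 × 2184 = 53940 C
n(e⁻) = 53940 / 96500 = 0.5590 mol
Fe²⁺ + 2e⁻ → Fe, so theoretical n(Fe) = 0.2795 mol → 15.61 g
Efficiency = 11.3 / 15.61 = 0.7239 = 72.4%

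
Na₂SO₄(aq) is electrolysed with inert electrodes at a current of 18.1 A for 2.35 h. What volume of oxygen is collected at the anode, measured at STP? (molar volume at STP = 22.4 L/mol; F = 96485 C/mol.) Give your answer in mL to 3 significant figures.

8890 mL

Q = 18.1 A × 8460 s = 1.531×10^5 C
n(e⁻) = Q/F = 1.531×10^5/96485 = 1.587 mol
2H₂O → O₂ + 4H⁺ + 4e⁻, so n(O₂) = 1.587 / 4 = 0.3968 mol
V = 0.3968 × 22.4 = 8.888 L
= 8890 mL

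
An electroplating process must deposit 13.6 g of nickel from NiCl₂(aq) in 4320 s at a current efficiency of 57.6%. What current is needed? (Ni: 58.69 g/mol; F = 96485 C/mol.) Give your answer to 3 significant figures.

18.0 A

n(Ni) = 13.6 / 58.69 = 0.2317 mol
Ni²⁺ + 2e⁻ → Ni, so n(e⁻) = 2 × 0.2317 = 0.4634 mol
Q = 0.4634 × 96485 / 0.576 = 77620 C
I = Q / t = 77620 / 4320 s = 18.0 A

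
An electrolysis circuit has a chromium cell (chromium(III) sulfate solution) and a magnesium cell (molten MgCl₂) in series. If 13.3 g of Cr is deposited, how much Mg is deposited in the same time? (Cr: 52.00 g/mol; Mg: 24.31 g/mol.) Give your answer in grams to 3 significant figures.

9.33 g

n(Cr) = 13.3 / 52.00 = 0.2558 mol
Cr³⁺ + 3e⁻ → Cr, so n(e⁻) = 3 × 0.2558 = 0.7674 mol
The cells are in series, so the same charge (and hence the same n(e⁻) = 0.7674 mol) passes through both.
Mg²⁺ + 2e⁻ → Mg, so n(Mg) = 0.7674 / 2 = 0.3837 mol
m(Mg) = 0.3837 × 24.31 = 9.33 g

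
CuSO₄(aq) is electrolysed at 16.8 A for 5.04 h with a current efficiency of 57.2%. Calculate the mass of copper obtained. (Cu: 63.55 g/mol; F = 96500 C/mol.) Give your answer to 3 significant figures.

Q = 16.8 × 18144 = 3.048×10^5 C
n(e⁻) = 3.048×10^5 / 96500 = 3.159 mol
Cu²⁺ + 2e⁻ → Cu, so theoretical m(Cu) = 1.580 × 63.55 = 100.4 g
Actual mass = 57.2% × 100.4 = 57.4 g

57.4 g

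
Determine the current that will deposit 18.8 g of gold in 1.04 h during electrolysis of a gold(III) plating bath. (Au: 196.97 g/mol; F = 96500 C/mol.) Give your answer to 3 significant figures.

7.38 A

n(Au) = 18.8 / 196.97 = 0.09545 mol
Au³⁺ + 3e⁻ → Au, so n(e⁻) = 3 × 0.09545 = 0.2864 mol
Q = 0.2864 × 96500 = 27640 C
I = Q / t = 27640 / 3744 s = 7.38 A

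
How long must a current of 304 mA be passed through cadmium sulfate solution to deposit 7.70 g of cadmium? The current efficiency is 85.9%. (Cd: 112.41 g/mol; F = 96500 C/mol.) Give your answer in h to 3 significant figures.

14.1 h

n(Cd) = 7.70 / 112.41 = 0.06850 mol
Cd²⁺ + 2e⁻ → Cd, so n(e⁻) = 2 × 0.06850 = 0.1370 mol
Q = 0.1370 × 96500 / 0.859 = 15390 C
t = Q / I = 15390 / 0.304 = 50630 s = 14.1 h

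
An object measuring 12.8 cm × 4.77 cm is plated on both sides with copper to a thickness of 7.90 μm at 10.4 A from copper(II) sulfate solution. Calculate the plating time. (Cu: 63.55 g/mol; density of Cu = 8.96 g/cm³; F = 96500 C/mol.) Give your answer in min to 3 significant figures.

4.21 min

Plated area = 2 × 12.8 × 4.77 = 122.1 cm²
Volume = 122.1 × 7.90×10⁻⁴ cm = 0.09646 cm³
m(Cu) = 0.09646 × 8.96 = 0.8643 g
n(Cu) = 0.8643 / 63.55 = 0.01360 mol; n(e⁻) = 2 × 0.01360 = 0.02720 mol
Q = 0.02720 × 96500 = 2625 C
t = 2625 / 10.4 = 252.4 s = 4.21 min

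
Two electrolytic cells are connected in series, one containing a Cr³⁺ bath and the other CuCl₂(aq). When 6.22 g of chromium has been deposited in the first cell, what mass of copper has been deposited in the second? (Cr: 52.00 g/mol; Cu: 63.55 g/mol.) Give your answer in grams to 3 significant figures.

11.4 g

n(Cr) = 6.22 / 52.00 = 0.1196 mol
Cr³⁺ + 3e⁻ → Cr, so n(e⁻) = 3 × 0.1196 = 0.3588 mol
Same current for the same time ⇒ same n(e⁻) = 0.3588 mol in both cells.
Cu²⁺ + 2e⁻ → Cu, so n(Cu) = 0.3588 / 2 = 0.1794 mol
m(Cu) = 0.1794 × 63.55 = 11.4 g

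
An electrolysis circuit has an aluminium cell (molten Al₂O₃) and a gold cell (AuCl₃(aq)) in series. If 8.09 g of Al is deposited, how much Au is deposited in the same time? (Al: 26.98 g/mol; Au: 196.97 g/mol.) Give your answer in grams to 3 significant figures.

n(Al) = 8.09 / 26.98 = 0.2999 mol
Al³⁺ + 3e⁻ → Al, so n(e⁻) = 3 × 0.2999 = 0.8997 mol
In series, the same 0.8997 mol of electrons flows through the second cell.
Au³⁺ + 3e⁻ → Au, so n(Au) = 0.8997 / 3 = 0.2999 mol
m(Au) = 0.2999 × 196.97 = 59.1 g

59.1 g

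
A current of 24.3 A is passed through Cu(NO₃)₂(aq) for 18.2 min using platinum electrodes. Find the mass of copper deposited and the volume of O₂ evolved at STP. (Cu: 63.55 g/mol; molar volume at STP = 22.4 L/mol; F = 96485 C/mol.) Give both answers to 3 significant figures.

8.74 g Cu; 1.54 L O₂

Q = 24.3 × 1092 = 26540 C; n(e⁻) = 26540 / 96485 = 0.2751 mol
Cathode: Cu²⁺ + 2e⁻ → Cu → n(Cu) = 0.2751/2 = 0.1376 mol → 8.74 g
Anode: 2H₂O → O₂ + 4H⁺ + 4e⁻ → n(O₂) = 0.2751/4 = 0.06878 mol → 1.54 L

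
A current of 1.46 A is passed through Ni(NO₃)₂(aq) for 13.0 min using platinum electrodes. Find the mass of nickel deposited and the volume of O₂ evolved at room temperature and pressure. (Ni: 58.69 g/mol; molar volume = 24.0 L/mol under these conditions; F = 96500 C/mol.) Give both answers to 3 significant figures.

0.346 g Ni; 0.0708 L O₂

Q = 1.46 × 780 = 1139 C; n(e⁻) = 1139 / 96500 = 0.01180 mol
Cathode: Ni²⁺ + 2e⁻ → Ni → n(Ni) = 0.01180/2 = 0.005900 mol → 0.346 g
Anode: 2H₂O → O₂ + 4H⁺ + 4e⁻ → n(O₂) = 0.01180/4 = 0.002950 mol → 0.0708 L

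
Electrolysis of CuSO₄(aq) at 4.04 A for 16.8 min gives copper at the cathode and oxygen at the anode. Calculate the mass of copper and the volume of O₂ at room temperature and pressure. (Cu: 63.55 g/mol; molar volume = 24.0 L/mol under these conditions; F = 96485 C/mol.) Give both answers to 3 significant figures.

1.34 g Cu; 0.253 L O₂

Q = 4.04 × 1008 = 4072 C; n(e⁻) = 4072 / 96485 = 0.04220 mol
Cathode: Cu²⁺ + 2e⁻ → Cu → n(Cu) = 0.04220/2 = 0.02110 mol → 1.34 g
Anode: 2H₂O → O₂ + 4H⁺ + 4e⁻ → n(O₂) = 0.04220/4 = 0.01055 mol → 0.253 L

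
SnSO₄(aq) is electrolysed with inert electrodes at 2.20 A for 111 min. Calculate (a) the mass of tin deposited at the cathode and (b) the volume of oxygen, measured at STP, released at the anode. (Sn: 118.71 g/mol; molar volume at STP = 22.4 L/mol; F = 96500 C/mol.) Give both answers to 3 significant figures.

Q = 2.20 × 6660 = 14650 C; n(e⁻) = 14650 / 96500 = 0.1518 mol
Cathode: Sn²⁺ + 2e⁻ → Sn → n(Sn) = 0.1518/2 = 0.07590 mol → 9.01 g
Anode: 2H₂O → O₂ + 4H⁺ + 4e⁻ → n(O₂) = 0.1518/4 = 0.03795 mol → 0.850 L

9.01 g Sn; 0.850 L O₂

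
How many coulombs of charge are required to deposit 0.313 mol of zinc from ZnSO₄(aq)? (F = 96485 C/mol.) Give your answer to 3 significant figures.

60400 C

Zn²⁺ + 2e⁻ → Zn, so n(e⁻) = 2 × 0.313 = 0.6260 mol
Q = 0.6260 × 96485 = 60400 C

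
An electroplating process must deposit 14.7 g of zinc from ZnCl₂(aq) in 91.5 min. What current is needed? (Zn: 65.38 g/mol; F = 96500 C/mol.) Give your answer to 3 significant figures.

7.90 A

n(Zn) = 14.7 / 65.38 = 0.2248 mol
Zn²⁺ + 2e⁻ → Zn, so n(e⁻) = 2 × 0.2248 = 0.4496 mol
Q = 0.4496 × 96500 = 43390 C
I = Q / t = 43390 / 5490 s = 7.90 A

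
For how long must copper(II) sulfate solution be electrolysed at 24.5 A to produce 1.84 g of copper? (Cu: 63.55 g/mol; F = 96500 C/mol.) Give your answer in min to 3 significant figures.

n(Cu) = 1.84 / 63.55 = 0.02895 mol
Cu²⁺ + 2e⁻ → Cu, so n(e⁻) = 2 × 0.02895 = 0.05790 mol
Q = 0.05790 × 96500 = 5587 C
t = Q / I = 5587 / 24.5 = 228.0 s = 3.80 min

3.80 min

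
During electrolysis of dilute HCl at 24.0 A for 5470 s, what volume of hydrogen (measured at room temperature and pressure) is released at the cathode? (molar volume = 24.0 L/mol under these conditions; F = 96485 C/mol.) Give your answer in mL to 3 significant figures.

Charge passed = 24.0 × 5470 = 1.313×10^5 C
n(e⁻) = 1.313×10^5 / 96485 = 1.361 mol
2H⁺ + 2e⁻ → H₂, so n(H₂) = 1.361 / 2 = 0.6805 mol
V = 0.6805 × 24.0 = 16.33 L
= 16300 mL

16300 mL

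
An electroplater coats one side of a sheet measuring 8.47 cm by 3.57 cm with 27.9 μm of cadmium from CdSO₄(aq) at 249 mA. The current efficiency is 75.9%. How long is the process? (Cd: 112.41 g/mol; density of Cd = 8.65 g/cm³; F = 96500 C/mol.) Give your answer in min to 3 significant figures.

Plated area = 8.47 × 3.57 = 30.24 cm²
Volume = 30.24 × 27.9×10⁻⁴ cm = 0.08437 cm³
m(Cd) = 0.08437 × 8.65 = 0.7298 g
n(Cd) = 0.7298 / 112.41 = 0.006492 mol; n(e⁻) = 2 × 0.006492 = 0.01298 mol
Q = 0.01298 × 96500 / 0.759 = 1650 C
t = 1650 / 0.249 = 6627 s = 110 min

110 min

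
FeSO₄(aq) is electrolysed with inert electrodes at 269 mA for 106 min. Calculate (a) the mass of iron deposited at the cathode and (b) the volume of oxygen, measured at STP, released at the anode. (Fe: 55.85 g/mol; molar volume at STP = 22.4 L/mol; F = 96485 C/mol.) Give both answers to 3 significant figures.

0.495 g Fe; 0.0993 L O₂

Q = 0.269 × 6360 = 1711 C; n(e⁻) = 1711 / 96485 = 0.01773 mol
Cathode: Fe²⁺ + 2e⁻ → Fe → n(Fe) = 0.01773/2 = 0.008865 mol → 0.495 g
Anode: 2H₂O → O₂ + 4H⁺ + 4e⁻ → n(O₂) = 0.01773/4 = 0.004433 mol → 0.0993 L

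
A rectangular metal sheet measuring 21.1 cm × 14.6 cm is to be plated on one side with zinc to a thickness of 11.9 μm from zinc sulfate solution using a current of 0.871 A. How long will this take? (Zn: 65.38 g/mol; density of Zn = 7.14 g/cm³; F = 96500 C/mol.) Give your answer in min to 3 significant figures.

148 min

Plated area = 21.1 × 14.6 = 308.1 cm²
Volume = 308.1 × 11.9×10⁻⁴ cm = 0.3666 cm³
m(Zn) = 0.3666 × 7.14 = 2.618 g
n(Zn) = 2.618 / 65.38 = 0.04004 mol; n(e⁻) = 2 × 0.04004 = 0.08008 mol
Q = 0.08008 × 96500 = 7728 C
t = 7728 / 0.871 = 8873 s = 148 min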